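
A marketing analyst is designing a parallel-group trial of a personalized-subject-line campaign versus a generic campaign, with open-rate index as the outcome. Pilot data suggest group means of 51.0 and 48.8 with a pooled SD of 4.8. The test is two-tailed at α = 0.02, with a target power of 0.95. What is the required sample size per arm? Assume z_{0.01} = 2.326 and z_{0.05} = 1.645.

n = 151 per group

Cohen's d = |M₁ − M₂| / SD_pooled = |51.0 − 48.8| / 4.8 = 2.2 / 4.8 = 0.458.
For two independent groups with equal n: n = 2·((z_{α/2} + z_β) / d)².
z_{α/2} + z_β = 2.326 + 1.645 = 3.971.
n = 2 × (3.971 / 0.458)² = 2 × 8.670² = 2 × 75.17 = 150.3.
Round up to the next whole participant.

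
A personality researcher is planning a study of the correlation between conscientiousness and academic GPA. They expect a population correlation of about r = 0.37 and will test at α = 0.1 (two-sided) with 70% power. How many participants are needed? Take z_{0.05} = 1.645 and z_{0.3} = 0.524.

n = 35

Fisher's z: C = ½·ln((1+r)/(1−r)) = ½·ln(2.1746) = 0.3884.
n = ((z_{α/2} + z_β)/C)² + 3.
(1.645 + 0.524) / 0.3884 = 2.169 / 0.3884 = 5.584.
n = 5.584² + 3 = 31.19 + 3 = 34.2.
Round up.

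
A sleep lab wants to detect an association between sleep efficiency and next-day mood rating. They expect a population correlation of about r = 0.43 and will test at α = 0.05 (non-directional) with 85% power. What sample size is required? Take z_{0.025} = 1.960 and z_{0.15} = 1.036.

n = 46

Fisher's z: C = ½·ln((1+r)/(1−r)) = ½·ln(2.5088) = 0.4599.
n = ((z_{α/2} + z_β)/C)² + 3.
(1.960 + 1.036) / 0.4599 = 2.996 / 0.4599 = 6.514.
n = 6.514² + 3 = 42.44 + 3 = 45.4.
Round up.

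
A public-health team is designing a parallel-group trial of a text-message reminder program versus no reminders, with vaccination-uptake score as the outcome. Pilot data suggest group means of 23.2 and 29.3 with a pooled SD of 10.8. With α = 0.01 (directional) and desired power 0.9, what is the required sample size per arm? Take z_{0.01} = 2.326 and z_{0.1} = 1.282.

n = 82 per group

Cohen's d = |M₁ − M₂| / SD_pooled = |23.2 − 29.3| / 10.8 = 6.1 / 10.8 = 0.565.
For two independent groups with equal n: n = 2·((z_{α} + z_β) / d)².
z_{α} + z_β = 2.326 + 1.282 = 3.608.
n = 2 × (3.608 / 0.565)² = 2 × 6.386² = 2 × 40.78 = 81.6.
Round up to the next whole participant.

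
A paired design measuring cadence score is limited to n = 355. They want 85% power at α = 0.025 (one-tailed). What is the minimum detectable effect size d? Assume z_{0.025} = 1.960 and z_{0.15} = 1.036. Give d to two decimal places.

d_min ≈ 0.16

For a single sample (or paired design) of n = 355: d_min = (z_{α} + z_β)/√n.
z-sum = 1.960 + 1.036 = 2.996.
d_min = 2.996 / √355 = 2.996 / 18.841 = 0.159.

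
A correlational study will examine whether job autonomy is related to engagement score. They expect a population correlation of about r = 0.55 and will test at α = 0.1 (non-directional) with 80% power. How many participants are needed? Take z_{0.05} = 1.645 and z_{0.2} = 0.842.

Fisher's z: C = ½·ln((1+r)/(1−r)) = ½·ln(3.4444) = 0.6184.
n = ((z_{α/2} + z_β)/C)² + 3.
(1.645 + 0.842) / 0.6184 = 2.487 / 0.6184 = 4.022.
n = 4.022² + 3 = 16.17 + 3 = 19.2.
Round up.

n = 20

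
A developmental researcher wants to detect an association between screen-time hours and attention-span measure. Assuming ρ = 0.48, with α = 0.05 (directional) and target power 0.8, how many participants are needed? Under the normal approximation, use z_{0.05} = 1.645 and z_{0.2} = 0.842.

n = 26

Fisher's z: C = ½·ln((1+r)/(1−r)) = ½·ln(2.8462) = 0.5230.
n = ((z_{α} + z_β)/C)² + 3.
(1.645 + 0.842) / 0.5230 = 2.487 / 0.5230 = 4.755.
n = 4.755² + 3 = 22.61 + 3 = 25.6.
Round up.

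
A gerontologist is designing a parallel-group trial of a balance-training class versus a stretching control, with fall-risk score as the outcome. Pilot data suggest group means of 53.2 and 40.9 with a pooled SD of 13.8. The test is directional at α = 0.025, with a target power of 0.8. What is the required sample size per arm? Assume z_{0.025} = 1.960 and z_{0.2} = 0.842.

n = 20 per group

Cohen's d = |M₁ − M₂| / SD_pooled = |53.2 − 40.9| / 13.8 = 12.3 / 13.8 = 0.891.
For two independent groups with equal n: n = 2·((z_{α} + z_β) / d)².
z_{α} + z_β = 1.960 + 0.842 = 2.802.
n = 2 × (2.802 / 0.891)² = 2 × 3.145² = 2 × 9.89 = 19.8.
Round up to the next whole participant.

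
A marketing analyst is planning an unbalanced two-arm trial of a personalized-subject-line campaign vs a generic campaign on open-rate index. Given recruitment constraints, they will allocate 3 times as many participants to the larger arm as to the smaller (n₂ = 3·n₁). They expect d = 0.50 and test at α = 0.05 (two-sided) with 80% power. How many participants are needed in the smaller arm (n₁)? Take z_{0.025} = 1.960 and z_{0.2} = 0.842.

With allocation ratio k = n₂/n₁ = 3, Var(x̄₁−x̄₂) = σ²(1/n₁ + 1/(k·n₁)) = σ²·(k+1)/(k·n₁).
So n₁ = (1 + 1/k)·((z_{α/2} + z_β)/d)² = 1.333 × (2.802/0.50)².
n₁ = 1.333 × 31.40 = 41.9.
Round up: n₁ = 42, giving n₂ = 3 × 42 = 126.

n₁ = 42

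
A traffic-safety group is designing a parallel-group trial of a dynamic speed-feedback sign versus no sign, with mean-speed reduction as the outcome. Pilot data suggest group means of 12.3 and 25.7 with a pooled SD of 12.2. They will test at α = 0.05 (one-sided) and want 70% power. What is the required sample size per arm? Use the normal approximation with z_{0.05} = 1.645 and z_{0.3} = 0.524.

Cohen's d = |M₁ − M₂| / SD_pooled = |12.3 − 25.7| / 12.2 = 13.4 / 12.2 = 1.098.
For two independent groups with equal n: n = 2·((z_{α} + z_β) / d)².
z_{α} + z_β = 1.645 + 0.524 = 2.169.
n = 2 × (2.169 / 1.098)² = 2 × 1.975² = 2 × 3.90 = 7.8.
Round up to the next whole participant.

n = 8 per group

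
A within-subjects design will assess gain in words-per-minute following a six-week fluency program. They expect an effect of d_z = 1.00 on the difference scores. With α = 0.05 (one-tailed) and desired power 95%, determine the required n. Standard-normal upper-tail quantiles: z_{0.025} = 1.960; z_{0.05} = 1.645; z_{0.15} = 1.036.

n = 11 pairs

For a paired (one-sample on differences) test: n = ((z_{α} + z_β) / d)².
z_{α} + z_β = 1.645 + 1.645 = 3.290.
n = (3.290 / 1.00)² = 3.290² = 10.82.
Round up.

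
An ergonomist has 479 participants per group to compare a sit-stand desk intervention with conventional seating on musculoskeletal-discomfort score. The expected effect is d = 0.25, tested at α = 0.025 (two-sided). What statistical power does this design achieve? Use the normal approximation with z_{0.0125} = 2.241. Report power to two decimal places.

power ≈ 0.95

For two equal groups, power = Φ(d·√(n/2) − z_{α/2}).
d·√(n/2) = 0.25 × √(479/2) = 0.25 × 15.476 = 3.869.
z_β = 3.869 − 2.241 = 1.628.
Power = Φ(1.628) = 0.948.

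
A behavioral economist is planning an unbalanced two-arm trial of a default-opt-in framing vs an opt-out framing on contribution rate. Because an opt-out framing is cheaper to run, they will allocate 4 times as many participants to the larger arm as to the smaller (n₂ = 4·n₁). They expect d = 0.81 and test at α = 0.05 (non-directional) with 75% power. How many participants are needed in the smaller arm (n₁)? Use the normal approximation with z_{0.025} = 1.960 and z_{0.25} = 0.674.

n₁ = 14

With allocation ratio k = n₂/n₁ = 4, Var(x̄₁−x̄₂) = σ²(1/n₁ + 1/(k·n₁)) = σ²·(k+1)/(k·n₁).
So n₁ = (1 + 1/k)·((z_{α/2} + z_β)/d)² = 1.250 × (2.634/0.81)².
n₁ = 1.250 × 10.57 = 13.2.
Round up: n₁ = 14, giving n₂ = 4 × 14 = 56.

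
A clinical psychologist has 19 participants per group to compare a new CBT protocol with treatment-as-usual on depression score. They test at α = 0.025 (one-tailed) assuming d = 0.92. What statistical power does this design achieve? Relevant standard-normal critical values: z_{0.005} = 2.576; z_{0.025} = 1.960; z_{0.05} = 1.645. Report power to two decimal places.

For two equal groups, power = Φ(d·√(n/2) − z_{α}).
d·√(n/2) = 0.92 × √(19/2) = 0.92 × 3.082 = 2.836.
z_β = 2.836 − 1.960 = 0.876.
Power = Φ(0.876) = 0.809.

power ≈ 0.81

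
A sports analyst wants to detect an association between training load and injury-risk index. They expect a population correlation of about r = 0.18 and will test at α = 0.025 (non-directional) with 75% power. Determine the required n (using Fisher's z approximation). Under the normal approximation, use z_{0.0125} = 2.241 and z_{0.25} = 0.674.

Fisher's z: C = ½·ln((1+r)/(1−r)) = ½·ln(1.4390) = 0.1820.
n = ((z_{α/2} + z_β)/C)² + 3.
(2.241 + 0.674) / 0.1820 = 2.915 / 0.1820 = 16.016.
n = 16.016² + 3 = 256.53 + 3 = 259.5.
Round up.

n = 260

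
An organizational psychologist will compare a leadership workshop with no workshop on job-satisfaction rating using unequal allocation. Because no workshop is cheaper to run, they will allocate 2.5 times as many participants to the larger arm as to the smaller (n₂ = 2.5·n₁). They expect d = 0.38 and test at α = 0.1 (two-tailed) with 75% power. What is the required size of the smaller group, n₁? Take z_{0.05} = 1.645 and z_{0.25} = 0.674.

n₁ = 53

With allocation ratio k = n₂/n₁ = 2.5, Var(x̄₁−x̄₂) = σ²(1/n₁ + 1/(k·n₁)) = σ²·(k+1)/(k·n₁).
So n₁ = (1 + 1/k)·((z_{α/2} + z_β)/d)² = 1.400 × (2.319/0.38)².
n₁ = 1.400 × 37.24 = 52.1.
Round up: n₁ = 53, giving n₂ = ⌈2.5 × 53⌉ = ⌈132.5⌉ = 133.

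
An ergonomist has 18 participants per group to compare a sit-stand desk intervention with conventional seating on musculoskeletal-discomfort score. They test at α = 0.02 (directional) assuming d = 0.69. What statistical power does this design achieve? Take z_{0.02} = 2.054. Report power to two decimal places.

For two equal groups, power = Φ(d·√(n/2) − z_{α}).
d·√(n/2) = 0.69 × √(18/2) = 0.69 × 3.000 = 2.070.
z_β = 2.070 − 2.054 = 0.016.
Power = Φ(0.016) = 0.506.

power ≈ 0.51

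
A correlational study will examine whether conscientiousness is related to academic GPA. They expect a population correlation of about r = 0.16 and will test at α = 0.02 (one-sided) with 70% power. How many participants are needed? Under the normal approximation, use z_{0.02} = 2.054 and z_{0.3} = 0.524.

n = 259

Fisher's z: C = ½·ln((1+r)/(1−r)) = ½·ln(1.3810) = 0.1614.
n = ((z_{α} + z_β)/C)² + 3.
(2.054 + 0.524) / 0.1614 = 2.578 / 0.1614 = 15.973.
n = 15.973² + 3 = 255.13 + 3 = 258.1.
Round up.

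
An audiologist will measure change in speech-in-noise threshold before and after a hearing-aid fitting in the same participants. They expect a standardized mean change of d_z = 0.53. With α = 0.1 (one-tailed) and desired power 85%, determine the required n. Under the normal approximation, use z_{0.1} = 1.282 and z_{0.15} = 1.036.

n = 20 pairs

For a paired (one-sample on differences) test: n = ((z_{α} + z_β) / d)².
z_{α} + z_β = 1.282 + 1.036 = 2.318.
n = (2.318 / 0.53)² = 4.374² = 19.13.
Round up.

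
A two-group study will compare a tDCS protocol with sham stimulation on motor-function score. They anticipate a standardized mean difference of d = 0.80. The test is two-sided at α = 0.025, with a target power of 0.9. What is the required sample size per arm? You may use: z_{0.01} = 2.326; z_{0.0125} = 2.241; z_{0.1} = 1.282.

For two independent groups with equal n: n = 2·((z_{α/2} + z_β) / d)².
z_{α/2} + z_β = 2.241 + 1.282 = 3.523.
n = 2 × (3.523 / 0.80)² = 2 × 4.404² = 2 × 19.39 = 38.8.
Round up to the next whole participant.

n = 39 per group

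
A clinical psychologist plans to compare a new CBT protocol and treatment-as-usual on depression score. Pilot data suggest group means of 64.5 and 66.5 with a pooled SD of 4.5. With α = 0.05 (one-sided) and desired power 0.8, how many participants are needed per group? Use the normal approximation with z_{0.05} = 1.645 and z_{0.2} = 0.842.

Cohen's d = |M₁ − M₂| / SD_pooled = |64.5 − 66.5| / 4.5 = 2.0 / 4.5 = 0.444.
For two independent groups with equal n: n = 2·((z_{α} + z_β) / d)².
z_{α} + z_β = 1.645 + 0.842 = 2.487.
n = 2 × (2.487 / 0.444)² = 2 × 5.601² = 2 × 31.38 = 62.8.
Round up to the next whole participant.

n = 63 per group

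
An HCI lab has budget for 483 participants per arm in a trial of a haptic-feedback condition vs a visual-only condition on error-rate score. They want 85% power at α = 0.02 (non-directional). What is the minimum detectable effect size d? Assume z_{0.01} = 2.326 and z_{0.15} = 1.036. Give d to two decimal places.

d_min ≈ 0.22

For two independent groups of n = 483 each: d_min = (z_{α/2} + z_β)·√(2/n).
z-sum = 2.326 + 1.036 = 3.362.
d_min = 3.362 × √(2/483) = 3.362 × 0.0643 = 0.216.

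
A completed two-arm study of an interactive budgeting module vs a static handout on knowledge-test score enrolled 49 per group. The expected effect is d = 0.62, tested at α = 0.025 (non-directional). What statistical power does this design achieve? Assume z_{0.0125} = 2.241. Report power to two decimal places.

power ≈ 0.80

For two equal groups, power = Φ(d·√(n/2) − z_{α/2}).
d·√(n/2) = 0.62 × √(49/2) = 0.62 × 4.950 = 3.069.
z_β = 3.069 − 2.241 = 0.828.
Power = Φ(0.828) = 0.796.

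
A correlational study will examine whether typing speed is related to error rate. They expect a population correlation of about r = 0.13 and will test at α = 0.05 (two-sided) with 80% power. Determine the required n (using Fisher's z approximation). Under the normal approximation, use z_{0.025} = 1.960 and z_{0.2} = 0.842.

n = 463

Fisher's z: C = ½·ln((1+r)/(1−r)) = ½·ln(1.2989) = 0.1307.
n = ((z_{α/2} + z_β)/C)² + 3.
(1.960 + 0.842) / 0.1307 = 2.802 / 0.1307 = 21.438.
n = 21.438² + 3 = 459.61 + 3 = 462.6.
Round up.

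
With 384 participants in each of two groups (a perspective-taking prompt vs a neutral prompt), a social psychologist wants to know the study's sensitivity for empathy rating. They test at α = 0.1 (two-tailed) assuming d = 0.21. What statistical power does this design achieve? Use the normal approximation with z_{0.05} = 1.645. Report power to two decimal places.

For two equal groups, power = Φ(d·√(n/2) − z_{α/2}).
d·√(n/2) = 0.21 × √(384/2) = 0.21 × 13.856 = 2.910.
z_β = 2.910 − 1.645 = 1.265.
Power = Φ(1.265) = 0.897.

power ≈ 0.90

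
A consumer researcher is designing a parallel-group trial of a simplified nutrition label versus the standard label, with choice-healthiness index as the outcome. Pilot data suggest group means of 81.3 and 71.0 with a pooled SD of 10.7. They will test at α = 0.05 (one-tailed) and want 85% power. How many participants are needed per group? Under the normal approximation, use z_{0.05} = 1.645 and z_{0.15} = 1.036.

n = 16 per group

Cohen's d = |M₁ − M₂| / SD_pooled = |81.3 − 71.0| / 10.7 = 10.3 / 10.7 = 0.963.
For two independent groups with equal n: n = 2·((z_{α} + z_β) / d)².
z_{α} + z_β = 1.645 + 1.036 = 2.681.
n = 2 × (2.681 / 0.963)² = 2 × 2.784² = 2 × 7.75 = 15.5.
Round up to the next whole participant.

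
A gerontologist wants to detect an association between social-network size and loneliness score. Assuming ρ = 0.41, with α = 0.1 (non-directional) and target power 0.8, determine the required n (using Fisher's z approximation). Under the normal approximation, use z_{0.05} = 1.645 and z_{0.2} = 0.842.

n = 36

Fisher's z: C = ½·ln((1+r)/(1−r)) = ½·ln(2.3898) = 0.4356.
n = ((z_{α/2} + z_β)/C)² + 3.
(1.645 + 0.842) / 0.4356 = 2.487 / 0.4356 = 5.709.
n = 5.709² + 3 = 32.60 + 3 = 35.6.
Round up.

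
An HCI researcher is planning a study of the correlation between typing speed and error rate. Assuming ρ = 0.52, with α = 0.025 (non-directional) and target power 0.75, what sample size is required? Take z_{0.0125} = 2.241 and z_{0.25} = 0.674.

Fisher's z: C = ½·ln((1+r)/(1−r)) = ½·ln(3.1667) = 0.5763.
n = ((z_{α/2} + z_β)/C)² + 3.
(2.241 + 0.674) / 0.5763 = 2.915 / 0.5763 = 5.058.
n = 5.058² + 3 = 25.58 + 3 = 28.6.
Round up.

n = 29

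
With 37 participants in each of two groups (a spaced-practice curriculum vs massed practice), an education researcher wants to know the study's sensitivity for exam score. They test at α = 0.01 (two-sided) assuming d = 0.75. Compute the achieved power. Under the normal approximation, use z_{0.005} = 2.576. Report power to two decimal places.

power ≈ 0.74

For two equal groups, power = Φ(d·√(n/2) − z_{α/2}).
d·√(n/2) = 0.75 × √(37/2) = 0.75 × 4.301 = 3.226.
z_β = 3.226 − 2.576 = 0.650.
Power = Φ(0.650) = 0.742.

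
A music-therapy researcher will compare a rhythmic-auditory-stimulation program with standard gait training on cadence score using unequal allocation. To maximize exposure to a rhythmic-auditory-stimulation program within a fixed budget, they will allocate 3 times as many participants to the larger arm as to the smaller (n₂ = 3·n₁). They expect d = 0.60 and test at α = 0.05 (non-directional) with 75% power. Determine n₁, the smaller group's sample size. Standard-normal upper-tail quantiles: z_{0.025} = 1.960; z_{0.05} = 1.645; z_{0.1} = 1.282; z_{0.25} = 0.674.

n₁ = 26

With allocation ratio k = n₂/n₁ = 3, Var(x̄₁−x̄₂) = σ²(1/n₁ + 1/(k·n₁)) = σ²·(k+1)/(k·n₁).
So n₁ = (1 + 1/k)·((z_{α/2} + z_β)/d)² = 1.333 × (2.634/0.60)².
n₁ = 1.333 × 19.27 = 25.7.
Round up: n₁ = 26, giving n₂ = 3 × 26 = 78.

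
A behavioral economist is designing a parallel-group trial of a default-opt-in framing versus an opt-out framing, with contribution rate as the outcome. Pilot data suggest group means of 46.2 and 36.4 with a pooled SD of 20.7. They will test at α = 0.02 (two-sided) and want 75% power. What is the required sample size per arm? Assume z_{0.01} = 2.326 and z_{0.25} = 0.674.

Cohen's d = |M₁ − M₂| / SD_pooled = |46.2 − 36.4| / 20.7 = 9.8 / 20.7 = 0.473.
For two independent groups with equal n: n = 2·((z_{α/2} + z_β) / d)².
z_{α/2} + z_β = 2.326 + 0.674 = 3.000.
n = 2 × (3.000 / 0.473)² = 2 × 6.342² = 2 × 40.23 = 80.5.
Round up to the next whole participant.

n = 81 per group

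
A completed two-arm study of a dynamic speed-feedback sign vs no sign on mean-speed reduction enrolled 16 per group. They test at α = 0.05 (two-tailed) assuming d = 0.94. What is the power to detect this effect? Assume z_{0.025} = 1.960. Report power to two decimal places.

For two equal groups, power = Φ(d·√(n/2) − z_{α/2}).
d·√(n/2) = 0.94 × √(16/2) = 0.94 × 2.828 = 2.659.
z_β = 2.659 − 1.960 = 0.699.
Power = Φ(0.699) = 0.758.

power ≈ 0.76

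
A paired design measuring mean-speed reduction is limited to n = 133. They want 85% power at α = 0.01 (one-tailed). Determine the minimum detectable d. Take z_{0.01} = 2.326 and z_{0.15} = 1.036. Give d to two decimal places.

For a single sample (or paired design) of n = 133: d_min = (z_{α} + z_β)/√n.
z-sum = 2.326 + 1.036 = 3.362.
d_min = 3.362 / √133 = 3.362 / 11.533 = 0.292.

d_min ≈ 0.29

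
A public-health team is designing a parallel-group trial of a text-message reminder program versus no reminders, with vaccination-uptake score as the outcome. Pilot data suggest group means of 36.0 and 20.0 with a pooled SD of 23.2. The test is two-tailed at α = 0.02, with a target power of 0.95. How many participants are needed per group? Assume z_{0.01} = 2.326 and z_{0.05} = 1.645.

Cohen's d = |M₁ − M₂| / SD_pooled = |36.0 − 20.0| / 23.2 = 16.0 / 23.2 = 0.690.
For two independent groups with equal n: n = 2·((z_{α/2} + z_β) / d)².
z_{α/2} + z_β = 2.326 + 1.645 = 3.971.
n = 2 × (3.971 / 0.690)² = 2 × 5.755² = 2 × 33.12 = 66.2.
Round up to the next whole participant.

n = 67 per group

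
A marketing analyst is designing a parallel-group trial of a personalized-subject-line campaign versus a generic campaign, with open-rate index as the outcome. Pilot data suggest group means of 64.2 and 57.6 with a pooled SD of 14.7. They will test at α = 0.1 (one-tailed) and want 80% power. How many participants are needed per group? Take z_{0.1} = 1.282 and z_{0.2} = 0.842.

Cohen's d = |M₁ − M₂| / SD_pooled = |64.2 − 57.6| / 14.7 = 6.6 / 14.7 = 0.449.
For two independent groups with equal n: n = 2·((z_{α} + z_β) / d)².
z_{α} + z_β = 1.282 + 0.842 = 2.124.
n = 2 × (2.124 / 0.449)² = 2 × 4.731² = 2 × 22.38 = 44.8.
Round up to the next whole participant.

n = 45 per group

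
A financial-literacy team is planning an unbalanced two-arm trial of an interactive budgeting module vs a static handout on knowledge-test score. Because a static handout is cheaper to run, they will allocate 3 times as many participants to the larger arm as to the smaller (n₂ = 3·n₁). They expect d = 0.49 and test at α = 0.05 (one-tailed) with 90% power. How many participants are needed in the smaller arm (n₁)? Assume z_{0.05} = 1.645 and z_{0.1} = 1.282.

With allocation ratio k = n₂/n₁ = 3, Var(x̄₁−x̄₂) = σ²(1/n₁ + 1/(k·n₁)) = σ²·(k+1)/(k·n₁).
So n₁ = (1 + 1/k)·((z_{α} + z_β)/d)² = 1.333 × (2.927/0.49)².
n₁ = 1.333 × 35.68 = 47.6.
Round up: n₁ = 48, giving n₂ = 3 × 48 = 144.

n₁ = 48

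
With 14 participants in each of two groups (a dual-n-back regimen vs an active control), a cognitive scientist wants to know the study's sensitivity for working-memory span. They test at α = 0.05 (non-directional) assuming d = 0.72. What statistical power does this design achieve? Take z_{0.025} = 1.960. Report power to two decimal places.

power ≈ 0.48

For two equal groups, power = Φ(d·√(n/2) − z_{α/2}).
d·√(n/2) = 0.72 × √(14/2) = 0.72 × 2.646 = 1.905.
z_β = 1.905 − 1.960 = -0.055.
Power = Φ(-0.055) = 0.478.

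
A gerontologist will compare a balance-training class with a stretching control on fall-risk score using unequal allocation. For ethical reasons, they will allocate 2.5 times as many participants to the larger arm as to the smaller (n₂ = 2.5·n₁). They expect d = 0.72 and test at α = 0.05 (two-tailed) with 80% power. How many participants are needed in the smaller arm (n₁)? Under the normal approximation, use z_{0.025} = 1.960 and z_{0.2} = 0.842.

With allocation ratio k = n₂/n₁ = 2.5, Var(x̄₁−x̄₂) = σ²(1/n₁ + 1/(k·n₁)) = σ²·(k+1)/(k·n₁).
So n₁ = (1 + 1/k)·((z_{α/2} + z_β)/d)² = 1.400 × (2.802/0.72)².
n₁ = 1.400 × 15.15 = 21.2.
Round up: n₁ = 22, giving n₂ = 2.5 × 22 = 55.

n₁ = 22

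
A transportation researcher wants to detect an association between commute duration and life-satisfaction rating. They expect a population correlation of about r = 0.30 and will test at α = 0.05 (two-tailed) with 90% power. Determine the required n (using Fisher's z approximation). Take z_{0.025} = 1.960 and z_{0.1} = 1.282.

Fisher's z: C = ½·ln((1+r)/(1−r)) = ½·ln(1.8571) = 0.3095.
n = ((z_{α/2} + z_β)/C)² + 3.
(1.960 + 1.282) / 0.3095 = 3.242 / 0.3095 = 10.475.
n = 10.475² + 3 = 109.72 + 3 = 112.7.
Round up.

n = 113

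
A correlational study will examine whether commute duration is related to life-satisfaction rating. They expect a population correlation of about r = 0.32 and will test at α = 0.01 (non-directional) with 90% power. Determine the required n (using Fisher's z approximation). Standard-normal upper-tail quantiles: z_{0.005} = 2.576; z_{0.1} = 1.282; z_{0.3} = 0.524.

Fisher's z: C = ½·ln((1+r)/(1−r)) = ½·ln(1.9412) = 0.3316.
n = ((z_{α/2} + z_β)/C)² + 3.
(2.576 + 1.282) / 0.3316 = 3.858 / 0.3316 = 11.634.
n = 11.634² + 3 = 135.36 + 3 = 138.4.
Round up.

n = 139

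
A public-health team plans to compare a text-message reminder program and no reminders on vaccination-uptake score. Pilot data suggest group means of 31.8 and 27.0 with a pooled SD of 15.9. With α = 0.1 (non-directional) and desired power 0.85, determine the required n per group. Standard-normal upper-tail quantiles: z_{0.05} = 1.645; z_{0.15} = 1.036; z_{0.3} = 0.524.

n = 158 per group

Cohen's d = |M₁ − M₂| / SD_pooled = |31.8 − 27.0| / 15.9 = 4.8 / 15.9 = 0.302.
For two independent groups with equal n: n = 2·((z_{α/2} + z_β) / d)².
z_{α/2} + z_β = 1.645 + 1.036 = 2.681.
n = 2 × (2.681 / 0.302)² = 2 × 8.877² = 2 × 78.81 = 157.6.
Round up to the next whole participant.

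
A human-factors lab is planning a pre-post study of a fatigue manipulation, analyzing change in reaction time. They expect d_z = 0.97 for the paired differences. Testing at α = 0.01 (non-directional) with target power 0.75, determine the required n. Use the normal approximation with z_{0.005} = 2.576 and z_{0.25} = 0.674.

For a paired (one-sample on differences) test: n = ((z_{α/2} + z_β) / d)².
z_{α/2} + z_β = 2.576 + 0.674 = 3.250.
n = (3.250 / 0.97)² = 3.351² = 11.23.
Round up.

n = 12 pairs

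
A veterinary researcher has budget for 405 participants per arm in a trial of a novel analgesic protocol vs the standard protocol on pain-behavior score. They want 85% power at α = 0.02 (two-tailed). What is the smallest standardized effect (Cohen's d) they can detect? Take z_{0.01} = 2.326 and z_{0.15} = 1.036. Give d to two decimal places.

For two independent groups of n = 405 each: d_min = (z_{α/2} + z_β)·√(2/n).
z-sum = 2.326 + 1.036 = 3.362.
d_min = 3.362 × √(2/405) = 3.362 × 0.0703 = 0.236.

d_min ≈ 0.24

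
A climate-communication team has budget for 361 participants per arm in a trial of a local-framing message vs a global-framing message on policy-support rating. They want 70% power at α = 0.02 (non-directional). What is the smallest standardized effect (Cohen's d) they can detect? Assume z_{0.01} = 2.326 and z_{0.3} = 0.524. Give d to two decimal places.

For two independent groups of n = 361 each: d_min = (z_{α/2} + z_β)·√(2/n).
z-sum = 2.326 + 0.524 = 2.850.
d_min = 2.850 × √(2/361) = 2.850 × 0.0744 = 0.212.

d_min ≈ 0.21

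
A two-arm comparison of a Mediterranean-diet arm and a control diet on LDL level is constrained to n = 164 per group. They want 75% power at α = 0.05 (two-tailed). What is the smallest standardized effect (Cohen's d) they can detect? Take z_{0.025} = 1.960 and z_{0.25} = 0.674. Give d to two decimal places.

For two independent groups of n = 164 each: d_min = (z_{α/2} + z_β)·√(2/n).
z-sum = 1.960 + 0.674 = 2.634.
d_min = 2.634 × √(2/164) = 2.634 × 0.1104 = 0.291.

d_min ≈ 0.29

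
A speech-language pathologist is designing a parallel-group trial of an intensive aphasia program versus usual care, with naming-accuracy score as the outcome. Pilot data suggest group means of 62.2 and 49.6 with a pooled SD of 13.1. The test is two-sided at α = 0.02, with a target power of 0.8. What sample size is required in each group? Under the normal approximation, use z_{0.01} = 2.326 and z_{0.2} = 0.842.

n = 22 per group

Cohen's d = |M₁ − M₂| / SD_pooled = |62.2 − 49.6| / 13.1 = 12.6 / 13.1 = 0.962.
For two independent groups with equal n: n = 2·((z_{α/2} + z_β) / d)².
z_{α/2} + z_β = 2.326 + 0.842 = 3.168.
n = 2 × (3.168 / 0.962)² = 2 × 3.293² = 2 × 10.84 = 21.7.
Round up to the next whole participant.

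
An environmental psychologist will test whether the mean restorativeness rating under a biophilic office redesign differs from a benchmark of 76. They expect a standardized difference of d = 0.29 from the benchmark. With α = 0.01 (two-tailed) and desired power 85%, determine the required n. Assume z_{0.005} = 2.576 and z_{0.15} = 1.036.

n = 156

For a one-sample test: n = ((z_{α/2} + z_β) / d)².
z_{α/2} + z_β = 2.576 + 1.036 = 3.612.
n = (3.612 / 0.29)² = 12.455² = 155.13.
Round up.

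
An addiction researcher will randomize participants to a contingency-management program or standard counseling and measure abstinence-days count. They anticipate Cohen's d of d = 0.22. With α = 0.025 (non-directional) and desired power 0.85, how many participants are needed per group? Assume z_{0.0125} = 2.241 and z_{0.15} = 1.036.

For two independent groups with equal n: n = 2·((z_{α/2} + z_β) / d)².
z_{α/2} + z_β = 2.241 + 1.036 = 3.277.
n = 2 × (3.277 / 0.22)² = 2 × 14.895² = 2 × 221.87 = 443.7.
Round up to the next whole participant.

n = 444 per group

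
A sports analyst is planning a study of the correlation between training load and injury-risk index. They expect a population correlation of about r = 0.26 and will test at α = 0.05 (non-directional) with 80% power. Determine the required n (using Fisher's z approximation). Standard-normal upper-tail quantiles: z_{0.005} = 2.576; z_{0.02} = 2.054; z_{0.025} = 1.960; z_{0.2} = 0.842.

n = 114

Fisher's z: C = ½·ln((1+r)/(1−r)) = ½·ln(1.7027) = 0.2661.
n = ((z_{α/2} + z_β)/C)² + 3.
(1.960 + 0.842) / 0.2661 = 2.802 / 0.2661 = 10.530.
n = 10.530² + 3 = 110.88 + 3 = 113.9.
Round up.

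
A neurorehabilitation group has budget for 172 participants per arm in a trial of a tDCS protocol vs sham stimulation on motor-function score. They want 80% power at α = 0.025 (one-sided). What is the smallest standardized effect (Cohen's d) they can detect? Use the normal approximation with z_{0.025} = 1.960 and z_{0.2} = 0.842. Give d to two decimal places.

d_min ≈ 0.30

For two independent groups of n = 172 each: d_min = (z_{α} + z_β)·√(2/n).
z-sum = 1.960 + 0.842 = 2.802.
d_min = 2.802 × √(2/172) = 2.802 × 0.1078 = 0.302.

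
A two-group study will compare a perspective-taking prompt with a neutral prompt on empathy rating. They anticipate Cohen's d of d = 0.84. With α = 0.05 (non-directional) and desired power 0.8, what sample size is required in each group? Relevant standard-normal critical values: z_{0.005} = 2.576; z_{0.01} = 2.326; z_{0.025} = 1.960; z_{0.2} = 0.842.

n = 23 per group

For two independent groups with equal n: n = 2·((z_{α/2} + z_β) / d)².
z_{α/2} + z_β = 1.960 + 0.842 = 2.802.
n = 2 × (2.802 / 0.84)² = 2 × 3.336² = 2 × 11.13 = 22.3.
Round up to the next whole participant.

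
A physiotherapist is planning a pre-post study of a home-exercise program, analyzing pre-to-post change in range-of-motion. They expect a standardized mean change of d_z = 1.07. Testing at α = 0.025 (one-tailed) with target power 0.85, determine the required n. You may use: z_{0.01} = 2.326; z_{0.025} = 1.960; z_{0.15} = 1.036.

For a paired (one-sample on differences) test: n = ((z_{α} + z_β) / d)².
z_{α} + z_β = 1.960 + 1.036 = 2.996.
n = (2.996 / 1.07)² = 2.800² = 7.84.
Round up.

n = 8 pairs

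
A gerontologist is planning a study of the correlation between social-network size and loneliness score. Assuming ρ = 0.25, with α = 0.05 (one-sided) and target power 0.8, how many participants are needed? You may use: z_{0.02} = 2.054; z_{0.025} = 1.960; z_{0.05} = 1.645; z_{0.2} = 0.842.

n = 98

Fisher's z: C = ½·ln((1+r)/(1−r)) = ½·ln(1.6667) = 0.2554.
n = ((z_{α} + z_β)/C)² + 3.
(1.645 + 0.842) / 0.2554 = 2.487 / 0.2554 = 9.738.
n = 9.738² + 3 = 94.82 + 3 = 97.8.
Round up.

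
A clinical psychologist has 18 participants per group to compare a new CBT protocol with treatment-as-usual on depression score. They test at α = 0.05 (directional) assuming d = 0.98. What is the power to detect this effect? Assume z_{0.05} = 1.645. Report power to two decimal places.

For two equal groups, power = Φ(d·√(n/2) − z_{α}).
d·√(n/2) = 0.98 × √(18/2) = 0.98 × 3.000 = 2.940.
z_β = 2.940 − 1.645 = 1.295.
Power = Φ(1.295) = 0.902.

power ≈ 0.90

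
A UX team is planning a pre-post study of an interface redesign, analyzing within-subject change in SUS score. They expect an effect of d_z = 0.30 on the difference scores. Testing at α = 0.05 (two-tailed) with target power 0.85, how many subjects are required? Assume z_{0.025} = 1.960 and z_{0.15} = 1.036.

n = 100 pairs

For a paired (one-sample on differences) test: n = ((z_{α/2} + z_β) / d)².
z_{α/2} + z_β = 1.960 + 1.036 = 2.996.
n = (2.996 / 0.30)² = 9.987² = 99.73.
Round up.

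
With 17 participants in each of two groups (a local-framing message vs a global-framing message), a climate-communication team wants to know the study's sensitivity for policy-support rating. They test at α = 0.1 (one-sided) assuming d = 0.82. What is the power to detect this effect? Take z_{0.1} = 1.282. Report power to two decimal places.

power ≈ 0.87

For two equal groups, power = Φ(d·√(n/2) − z_{α}).
d·√(n/2) = 0.82 × √(17/2) = 0.82 × 2.915 = 2.391.
z_β = 2.391 − 1.282 = 1.109.
Power = Φ(1.109) = 0.866.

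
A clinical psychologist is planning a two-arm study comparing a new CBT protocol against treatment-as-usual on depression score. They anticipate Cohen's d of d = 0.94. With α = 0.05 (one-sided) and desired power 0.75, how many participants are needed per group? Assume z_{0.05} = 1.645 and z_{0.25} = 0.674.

n = 13 per group

For two independent groups with equal n: n = 2·((z_{α} + z_β) / d)².
z_{α} + z_β = 1.645 + 0.674 = 2.319.
n = 2 × (2.319 / 0.94)² = 2 × 2.467² = 2 × 6.09 = 12.2.
Round up to the next whole participant.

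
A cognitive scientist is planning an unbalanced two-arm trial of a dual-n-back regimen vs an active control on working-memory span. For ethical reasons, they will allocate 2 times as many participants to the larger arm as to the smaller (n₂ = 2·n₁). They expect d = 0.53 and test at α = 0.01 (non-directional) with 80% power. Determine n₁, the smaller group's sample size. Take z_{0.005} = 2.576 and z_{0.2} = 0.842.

With allocation ratio k = n₂/n₁ = 2, Var(x̄₁−x̄₂) = σ²(1/n₁ + 1/(k·n₁)) = σ²·(k+1)/(k·n₁).
So n₁ = (1 + 1/k)·((z_{α/2} + z_β)/d)² = 1.500 × (3.418/0.53)².
n₁ = 1.500 × 41.59 = 62.4.
Round up: n₁ = 63, giving n₂ = 2 × 63 = 126.

n₁ = 63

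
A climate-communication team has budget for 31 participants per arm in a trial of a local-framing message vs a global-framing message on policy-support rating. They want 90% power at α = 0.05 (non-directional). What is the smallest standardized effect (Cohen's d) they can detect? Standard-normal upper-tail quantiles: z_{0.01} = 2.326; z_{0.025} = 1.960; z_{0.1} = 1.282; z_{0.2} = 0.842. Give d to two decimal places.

d_min ≈ 0.82

For two independent groups of n = 31 each: d_min = (z_{α/2} + z_β)·√(2/n).
z-sum = 1.960 + 1.282 = 3.242.
d_min = 3.242 × √(2/31) = 3.242 × 0.2540 = 0.823.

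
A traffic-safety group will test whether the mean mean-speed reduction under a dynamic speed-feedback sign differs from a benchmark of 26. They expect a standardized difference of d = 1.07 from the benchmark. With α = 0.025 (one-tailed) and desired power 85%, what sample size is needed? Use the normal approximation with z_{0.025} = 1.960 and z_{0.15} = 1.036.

n = 8

For a one-sample test: n = ((z_{α} + z_β) / d)².
z_{α} + z_β = 1.960 + 1.036 = 2.996.
n = (2.996 / 1.07)² = 2.800² = 7.84.
Round up.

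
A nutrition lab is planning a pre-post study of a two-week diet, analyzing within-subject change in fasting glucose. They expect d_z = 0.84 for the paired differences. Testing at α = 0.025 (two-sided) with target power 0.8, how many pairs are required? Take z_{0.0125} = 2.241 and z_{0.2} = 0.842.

n = 14 pairs

For a paired (one-sample on differences) test: n = ((z_{α/2} + z_β) / d)².
z_{α/2} + z_β = 2.241 + 0.842 = 3.083.
n = (3.083 / 0.84)² = 3.670² = 13.47.
Round up.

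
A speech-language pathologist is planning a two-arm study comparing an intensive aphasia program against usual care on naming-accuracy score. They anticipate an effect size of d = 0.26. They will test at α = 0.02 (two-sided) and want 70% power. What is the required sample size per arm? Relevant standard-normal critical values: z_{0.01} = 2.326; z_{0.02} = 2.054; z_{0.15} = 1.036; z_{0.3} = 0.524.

For two independent groups with equal n: n = 2·((z_{α/2} + z_β) / d)².
z_{α/2} + z_β = 2.326 + 0.524 = 2.850.
n = 2 × (2.850 / 0.26)² = 2 × 10.962² = 2 × 120.16 = 240.3.
Round up to the next whole participant.

n = 241 per group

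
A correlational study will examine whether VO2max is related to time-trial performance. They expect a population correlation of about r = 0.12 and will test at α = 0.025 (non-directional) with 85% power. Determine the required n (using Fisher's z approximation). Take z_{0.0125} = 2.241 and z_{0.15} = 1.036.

Fisher's z: C = ½·ln((1+r)/(1−r)) = ½·ln(1.2727) = 0.1206.
n = ((z_{α/2} + z_β)/C)² + 3.
(2.241 + 1.036) / 0.1206 = 3.277 / 0.1206 = 27.172.
n = 27.172² + 3 = 738.34 + 3 = 741.3.
Round up.

n = 742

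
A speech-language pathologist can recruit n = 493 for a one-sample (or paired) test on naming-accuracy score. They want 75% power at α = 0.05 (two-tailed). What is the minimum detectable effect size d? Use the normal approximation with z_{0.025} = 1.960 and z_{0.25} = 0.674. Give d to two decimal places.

For a single sample (or paired design) of n = 493: d_min = (z_{α/2} + z_β)/√n.
z-sum = 1.960 + 0.674 = 2.634.
d_min = 2.634 / √493 = 2.634 / 22.204 = 0.119.

d_min ≈ 0.12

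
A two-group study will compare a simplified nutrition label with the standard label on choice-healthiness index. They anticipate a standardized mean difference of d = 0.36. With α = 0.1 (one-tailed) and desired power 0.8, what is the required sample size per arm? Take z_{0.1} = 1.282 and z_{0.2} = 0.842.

n = 70 per group

For two independent groups with equal n: n = 2·((z_{α} + z_β) / d)².
z_{α} + z_β = 1.282 + 0.842 = 2.124.
n = 2 × (2.124 / 0.36)² = 2 × 5.900² = 2 × 34.81 = 69.6.
Round up to the next whole participant.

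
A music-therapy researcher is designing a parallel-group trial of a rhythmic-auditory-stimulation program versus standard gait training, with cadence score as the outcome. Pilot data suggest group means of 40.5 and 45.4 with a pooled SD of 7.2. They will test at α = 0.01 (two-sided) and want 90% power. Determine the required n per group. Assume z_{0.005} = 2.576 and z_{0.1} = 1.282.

n = 65 per group

Cohen's d = |M₁ − M₂| / SD_pooled = |40.5 − 45.4| / 7.2 = 4.9 / 7.2 = 0.681.
For two independent groups with equal n: n = 2·((z_{α/2} + z_β) / d)².
z_{α/2} + z_β = 2.576 + 1.282 = 3.858.
n = 2 × (3.858 / 0.681)² = 2 × 5.665² = 2 × 32.09 = 64.2.
Round up to the next whole participant.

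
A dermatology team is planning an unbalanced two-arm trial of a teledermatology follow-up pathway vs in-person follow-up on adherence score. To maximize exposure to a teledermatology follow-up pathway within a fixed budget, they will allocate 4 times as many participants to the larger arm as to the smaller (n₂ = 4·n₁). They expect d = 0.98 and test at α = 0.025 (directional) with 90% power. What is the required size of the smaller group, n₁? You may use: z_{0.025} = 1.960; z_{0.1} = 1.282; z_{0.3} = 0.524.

n₁ = 14

With allocation ratio k = n₂/n₁ = 4, Var(x̄₁−x̄₂) = σ²(1/n₁ + 1/(k·n₁)) = σ²·(k+1)/(k·n₁).
So n₁ = (1 + 1/k)·((z_{α} + z_β)/d)² = 1.250 × (3.242/0.98)².
n₁ = 1.250 × 10.94 = 13.7.
Round up: n₁ = 14, giving n₂ = 4 × 14 = 56.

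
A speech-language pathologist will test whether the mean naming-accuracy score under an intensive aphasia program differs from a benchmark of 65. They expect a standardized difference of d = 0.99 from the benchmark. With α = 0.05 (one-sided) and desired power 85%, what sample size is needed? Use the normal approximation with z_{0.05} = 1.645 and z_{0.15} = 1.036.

n = 8

For a one-sample test: n = ((z_{α} + z_β) / d)².
z_{α} + z_β = 1.645 + 1.036 = 2.681.
n = (2.681 / 0.99)² = 2.708² = 7.33.
Round up.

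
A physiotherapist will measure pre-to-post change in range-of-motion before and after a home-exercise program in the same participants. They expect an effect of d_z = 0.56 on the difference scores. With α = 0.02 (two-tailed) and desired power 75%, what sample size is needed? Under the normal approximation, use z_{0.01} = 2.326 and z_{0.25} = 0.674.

For a paired (one-sample on differences) test: n = ((z_{α/2} + z_β) / d)².
z_{α/2} + z_β = 2.326 + 0.674 = 3.000.
n = (3.000 / 0.56)² = 5.357² = 28.70.
Round up.

n = 29 pairs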